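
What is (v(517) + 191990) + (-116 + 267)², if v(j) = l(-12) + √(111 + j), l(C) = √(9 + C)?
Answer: 214791 + 2*√157 + I*√3 ≈ 2.1482e+5 + 1.732*I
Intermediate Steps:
v(j) = √(111 + j) + I*√3 (v(j) = √(9 - 12) + √(111 + j) = √(-3) + √(111 + j) = I*√3 + √(111 + j) = √(111 + j) + I*√3)
(v(517) + 191990) + (-116 + 267)² = ((√(111 + 517) + I*√3) + 191990) + (-116 + 267)² = ((√628 + I*√3) + 191990) + 151² = ((2*√157 + I*√3) + 191990) + 22801 = (191990 + 2*√157 + I*√3) + 22801 = 214791 + 2*√157 + I*√3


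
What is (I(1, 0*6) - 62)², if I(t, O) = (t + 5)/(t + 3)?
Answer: 14641/4 ≈ 3660.3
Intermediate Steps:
I(t, O) = (5 + t)/(3 + t)
(I(1, 0*6) - 62)² = ((5 + 1)/(3 + 1) - 62)² = (6/4 - 62)² = ((¼)*6 - 62)² = (3/2 - 62)² = (-121/2)² = 14641/4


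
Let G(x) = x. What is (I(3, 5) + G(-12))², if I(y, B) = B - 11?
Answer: 324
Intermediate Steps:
I(y, B) = -11 + B
(I(3, 5) + G(-12))² = ((-11 + 5) - 12)² = (-6 - 12)² = (-18)² = 324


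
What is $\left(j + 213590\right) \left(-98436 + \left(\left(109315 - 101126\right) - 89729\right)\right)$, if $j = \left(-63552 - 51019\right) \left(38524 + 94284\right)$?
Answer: $2738466542477328$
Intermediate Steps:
$j = -15215945368$ ($j = \left(-114571\right) 132808 = -15215945368$)
$\left(j + 213590\right) \left(-98436 + \left(\left(109315 - 101126\right) - 89729\right)\right) = \left(-15215945368 + 213590\right) \left(-98436 + \left(\left(109315 - 101126\right) - 89729\right)\right) = - 15215731778 \left(-98436 + \left(8189 - 89729\right)\right) = - 15215731778 \left(-98436 - 81540\right) = \left(-15215731778\right) \left(-179976\right) = 2738466542477328$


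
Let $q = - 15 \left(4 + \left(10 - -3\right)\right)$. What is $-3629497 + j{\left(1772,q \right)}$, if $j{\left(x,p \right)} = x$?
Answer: $-3627725$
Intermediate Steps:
$q = -255$ ($q = - 15 \left(4 + \left(10 + 3\right)\right) = - 15 \left(4 + 13\right) = \left(-15\right) 17 = -255$)
$-3629497 + j{\left(1772,q \right)} = -3629497 + 1772 = -3627725$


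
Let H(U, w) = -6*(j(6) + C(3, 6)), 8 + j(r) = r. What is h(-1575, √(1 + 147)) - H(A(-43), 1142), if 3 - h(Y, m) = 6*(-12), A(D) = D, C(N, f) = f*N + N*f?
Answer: 279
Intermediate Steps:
C(N, f) = 2*N*f (C(N, f) = N*f + N*f = 2*N*f)
j(r) = -8 + r
h(Y, m) = 75 (h(Y, m) = 3 - 6*(-12) = 3 - 1*(-72) = 3 + 72 = 75)
H(U, w) = -204 (H(U, w) = -6*((-8 + 6) + 2*3*6) = -6*(-2 + 36) = -6*34 = -204)
h(-1575, √(1 + 147)) - H(A(-43), 1142) = 75 - 1*(-204) = 75 + 204 = 279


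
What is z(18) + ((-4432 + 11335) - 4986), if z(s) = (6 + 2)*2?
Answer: 1933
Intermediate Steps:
z(s) = 16 (z(s) = 8*2 = 16)
z(18) + ((-4432 + 11335) - 4986) = 16 + ((-4432 + 11335) - 4986) = 16 + (6903 - 4986) = 16 + 1917 = 1933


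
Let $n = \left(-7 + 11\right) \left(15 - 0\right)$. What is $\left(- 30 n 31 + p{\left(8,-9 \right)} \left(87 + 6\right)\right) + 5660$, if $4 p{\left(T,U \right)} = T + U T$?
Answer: $-51628$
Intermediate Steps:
$p{\left(T,U \right)} = \frac{T}{4} + \frac{T U}{4}$ ($p{\left(T,U \right)} = \frac{T + U T}{4} = \frac{T + T U}{4} = \frac{T}{4} + \frac{T U}{4}$)
$n = 60$ ($n = 4 \left(15 + 0\right) = 4 \cdot 15 = 60$)
$\left(- 30 n 31 + p{\left(8,-9 \right)} \left(87 + 6\right)\right) + 5660 = \left(\left(-30\right) 60 \cdot 31 + \frac{1}{4} \cdot 8 \left(1 - 9\right) \left(87 + 6\right)\right) + 5660 = \left(\left(-1800\right) 31 + \frac{1}{4} \cdot 8 \left(-8\right) 93\right) + 5660 = \left(-55800 - 1488\right) + 5660 = -57288 + 5660 = -51628$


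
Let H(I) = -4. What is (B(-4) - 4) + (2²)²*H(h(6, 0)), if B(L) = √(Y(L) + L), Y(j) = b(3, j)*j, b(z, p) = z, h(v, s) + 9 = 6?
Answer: -68 + 4*I ≈ -68.0 + 4.0*I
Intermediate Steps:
h(v, s) = -3 (h(v, s) = -9 + 6 = -3)
Y(j) = 3*j
B(L) = 2*√L (B(L) = √(3*L + L) = √(4*L) = 2*√L)
(B(-4) - 4) + (2²)²*H(h(6, 0)) = (2*√(-4) - 4) + (2²)²*(-4) = (2*(2*I) - 4) + 4²*(-4) = (4*I - 4) + 16*(-4) = (-4 + 4*I) - 64 = -68 + 4*I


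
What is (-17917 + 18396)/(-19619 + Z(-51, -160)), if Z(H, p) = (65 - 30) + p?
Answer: -479/19744 ≈ -0.024261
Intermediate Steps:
Z(H, p) = 35 + p
(-17917 + 18396)/(-19619 + Z(-51, -160)) = (-17917 + 18396)/(-19619 + (35 - 160)) = 479/(-19619 - 125) = 479/(-19744) = 479*(-1/19744) = -479/19744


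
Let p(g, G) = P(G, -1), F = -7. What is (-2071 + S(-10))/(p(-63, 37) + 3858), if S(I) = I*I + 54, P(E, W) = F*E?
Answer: -1917/3599 ≈ -0.53265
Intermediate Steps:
P(E, W) = -7*E
S(I) = 54 + I² (S(I) = I² + 54 = 54 + I²)
p(g, G) = -7*G
(-2071 + S(-10))/(p(-63, 37) + 3858) = (-2071 + (54 + (-10)²))/(-7*37 + 3858) = (-2071 + (54 + 100))/(-259 + 3858) = (-2071 + 154)/3599 = -1917*1/3599 = -1917/3599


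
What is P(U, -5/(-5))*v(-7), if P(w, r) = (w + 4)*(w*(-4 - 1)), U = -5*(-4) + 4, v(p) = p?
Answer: 23520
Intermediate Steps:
U = 24 (U = 20 + 4 = 24)
P(w, r) = -5*w*(4 + w) (P(w, r) = (4 + w)*(w*(-5)) = (4 + w)*(-5*w) = -5*w*(4 + w))
P(U, -5/(-5))*v(-7) = -5*24*(4 + 24)*(-7) = -5*24*28*(-7) = -3360*(-7) = 23520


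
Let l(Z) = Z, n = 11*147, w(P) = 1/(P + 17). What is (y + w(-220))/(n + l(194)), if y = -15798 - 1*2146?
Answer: -3642633/367633 ≈ -9.9083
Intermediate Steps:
w(P) = 1/(17 + P)
n = 1617
y = -17944 (y = -15798 - 2146 = -17944)
(y + w(-220))/(n + l(194)) = (-17944 + 1/(17 - 220))/(1617 + 194) = (-17944 + 1/(-203))/1811 = (-17944 - 1/203)*(1/1811) = -3642633/203*1/1811 = -3642633/367633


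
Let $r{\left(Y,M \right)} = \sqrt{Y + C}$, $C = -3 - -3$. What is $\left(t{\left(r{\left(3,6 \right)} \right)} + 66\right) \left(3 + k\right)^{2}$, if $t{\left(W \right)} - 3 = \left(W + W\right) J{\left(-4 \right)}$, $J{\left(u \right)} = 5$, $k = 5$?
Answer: $4416 + 640 \sqrt{3} \approx 5524.5$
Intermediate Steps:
$C = 0$ ($C = -3 + 3 = 0$)
$r{\left(Y,M \right)} = \sqrt{Y}$ ($r{\left(Y,M \right)} = \sqrt{Y + 0} = \sqrt{Y}$)
$t{\left(W \right)} = 3 + 10 W$ ($t{\left(W \right)} = 3 + \left(W + W\right) 5 = 3 + 2 W 5 = 3 + 10 W$)
$\left(t{\left(r{\left(3,6 \right)} \right)} + 66\right) \left(3 + k\right)^{2} = \left(\left(3 + 10 \sqrt{3}\right) + 66\right) \left(3 + 5\right)^{2} = \left(69 + 10 \sqrt{3}\right) 8^{2} = \left(69 + 10 \sqrt{3}\right) 64 = 4416 + 640 \sqrt{3}$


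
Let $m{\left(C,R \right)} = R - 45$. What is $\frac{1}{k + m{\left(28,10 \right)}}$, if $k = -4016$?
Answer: $- \frac{1}{4051} \approx -0.00024685$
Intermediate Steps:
$m{\left(C,R \right)} = -45 + R$ ($m{\left(C,R \right)} = R - 45 = -45 + R$)
$\frac{1}{k + m{\left(28,10 \right)}} = \frac{1}{-4016 + \left(-45 + 10\right)} = \frac{1}{-4016 - 35} = \frac{1}{-4051} = - \frac{1}{4051}$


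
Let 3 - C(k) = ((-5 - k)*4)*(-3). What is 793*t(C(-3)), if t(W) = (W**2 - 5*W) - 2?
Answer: 431392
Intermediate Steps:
C(k) = -57 - 12*k (C(k) = 3 - (-5 - k)*4*(-3) = 3 - (-20 - 4*k)*(-3) = 3 - (60 + 12*k) = 3 + (-60 - 12*k) = -57 - 12*k)
t(W) = -2 + W**2 - 5*W
793*t(C(-3)) = 793*(-2 + (-57 - 12*(-3))**2 - 5*(-57 - 12*(-3))) = 793*(-2 + (-57 + 36)**2 - 5*(-57 + 36)) = 793*(-2 + (-21)**2 - 5*(-21)) = 793*(-2 + 441 + 105) = 793*544 = 431392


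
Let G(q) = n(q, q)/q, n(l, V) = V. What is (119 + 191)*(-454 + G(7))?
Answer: -140430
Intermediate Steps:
G(q) = 1 (G(q) = q/q = 1)
(119 + 191)*(-454 + G(7)) = (119 + 191)*(-454 + 1) = 310*(-453) = -140430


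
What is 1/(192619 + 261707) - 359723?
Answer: -163431511697/454326 ≈ -3.5972e+5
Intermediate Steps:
1/(192619 + 261707) - 359723 = 1/454326 - 359723 = -163431511697/454326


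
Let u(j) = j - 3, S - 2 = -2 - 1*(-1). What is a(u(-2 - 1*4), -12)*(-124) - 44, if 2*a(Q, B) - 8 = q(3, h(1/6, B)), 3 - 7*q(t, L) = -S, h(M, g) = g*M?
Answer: -4028/7 ≈ -575.43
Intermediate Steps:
h(M, g) = M*g
S = 1 (S = 2 + (-2 - 1*(-1)) = 2 + (-2 + 1) = 2 - 1 = 1)
u(j) = -3 + j
q(t, L) = 4/7 (q(t, L) = 3/7 - (-1)/7 = 3/7 - ⅐*(-1) = 3/7 + ⅐ = 4/7)
a(Q, B) = 30/7 (a(Q, B) = 4 + (½)*(4/7) = 4 + 2/7 = 30/7)
a(u(-2 - 1*4), -12)*(-124) - 44 = (30/7)*(-124) - 44 = -3720/7 - 44 = -4028/7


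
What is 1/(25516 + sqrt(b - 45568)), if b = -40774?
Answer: 12758/325576299 - I*sqrt(86342)/651152598 ≈ 3.9186e-5 - 4.5126e-7*I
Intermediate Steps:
1/(25516 + sqrt(b - 45568)) = 1/(25516 + sqrt(-40774 - 45568)) = 1/(25516 + sqrt(-86342)) = 1/(25516 + I*sqrt(86342))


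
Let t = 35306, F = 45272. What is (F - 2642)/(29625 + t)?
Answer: 1470/2239 ≈ 0.65654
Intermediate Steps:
(F - 2642)/(29625 + t) = (45272 - 2642)/(29625 + 35306) = 42630/64931 = 42630*(1/64931) = 1470/2239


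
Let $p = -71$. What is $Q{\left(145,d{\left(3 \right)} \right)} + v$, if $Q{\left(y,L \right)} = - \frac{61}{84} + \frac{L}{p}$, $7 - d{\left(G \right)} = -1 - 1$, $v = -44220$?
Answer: $- \frac{263733167}{5964} \approx -44221.0$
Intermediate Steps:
$d{\left(G \right)} = 9$ ($d{\left(G \right)} = 7 - \left(-1 - 1\right) = 7 - -2 = 7 + 2 = 9$)
$Q{\left(y,L \right)} = - \frac{61}{84} - \frac{L}{71}$ ($Q{\left(y,L \right)} = - \frac{61}{84} + \frac{L}{-71} = \left(-61\right) \frac{1}{84} + L \left(- \frac{1}{71}\right) = - \frac{61}{84} - \frac{L}{71}$)
$Q{\left(145,d{\left(3 \right)} \right)} + v = \left(- \frac{61}{84} - \frac{9}{71}\right) - 44220 = - \frac{5087}{5964} - 44220 = - \frac{263733167}{5964}$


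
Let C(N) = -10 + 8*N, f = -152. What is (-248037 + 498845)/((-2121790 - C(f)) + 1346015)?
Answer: -250808/774549 ≈ -0.32381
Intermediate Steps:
(-248037 + 498845)/((-2121790 - C(f)) + 1346015) = (-248037 + 498845)/((-2121790 - (-10 + 8*(-152))) + 1346015) = 250808/((-2121790 - (-10 - 1216)) + 1346015) = 250808/((-2121790 - 1*(-1226)) + 1346015) = 250808/((-2121790 + 1226) + 1346015) = 250808/(-2120564 + 1346015) = 250808/(-774549) = 250808*(-1/774549) = -250808/774549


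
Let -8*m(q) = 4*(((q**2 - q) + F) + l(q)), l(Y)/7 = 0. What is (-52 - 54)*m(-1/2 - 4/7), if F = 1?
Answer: 33443/196 ≈ 170.63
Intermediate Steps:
l(Y) = 0 (l(Y) = 7*0 = 0)
m(q) = -1/2 + q/2 - q**2/2 (m(q) = -(((q**2 - q) + 1) + 0)/2 = -((1 + q**2 - q) + 0)/2 = -(1 + q**2 - q)/2 = -(4 - 4*q + 4*q**2)/8 = -1/2 + q/2 - q**2/2)
(-52 - 54)*m(-1/2 - 4/7) = (-52 - 54)*(-1/2 + (-1/2 - 4/7)/2 - (-1/2 - 4/7)**2/2) = -106*(-1/2 + (-1*1/2 - 4*1/7)/2 - (-1*1/2 - 4*1/7)**2/2) = -106*(-1/2 + (-1/2 - 4/7)/2 - (-1/2 - 4/7)**2/2) = -106*(-1/2 + (1/2)*(-15/14) - (-15/14)**2/2) = -106*(-1/2 - 15/28 - 1/2*225/196) = -106*(-1/2 - 15/28 - 225/392) = -106*(-631/392) = 33443/196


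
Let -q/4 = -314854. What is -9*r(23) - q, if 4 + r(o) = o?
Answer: -1259587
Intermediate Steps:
r(o) = -4 + o
q = 1259416 (q = -4*(-314854) = 1259416)
-9*r(23) - q = -9*(-4 + 23) - 1*1259416 = -9*19 - 1259416 = -171 - 1259416 = -1259587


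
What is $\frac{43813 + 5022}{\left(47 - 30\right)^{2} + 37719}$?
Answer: $\frac{48835}{38008} \approx 1.2849$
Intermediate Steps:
$\frac{43813 + 5022}{\left(47 - 30\right)^{2} + 37719} = \frac{48835}{17^{2} + 37719} = \frac{48835}{289 + 37719} = \frac{48835}{38008}$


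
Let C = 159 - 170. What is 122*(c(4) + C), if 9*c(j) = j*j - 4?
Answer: -3538/3 ≈ -1179.3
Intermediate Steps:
c(j) = -4/9 + j**2/9 (c(j) = (j*j - 4)/9 = (j**2 - 4)/9 = (-4 + j**2)/9 = -4/9 + j**2/9)
C = -11
122*(c(4) + C) = 122*((-4/9 + (1/9)*4**2) - 11) = 122*((-4/9 + (1/9)*16) - 11) = 122*((-4/9 + 16/9) - 11) = 122*(4/3 - 11) = 122*(-29/3) = -3538/3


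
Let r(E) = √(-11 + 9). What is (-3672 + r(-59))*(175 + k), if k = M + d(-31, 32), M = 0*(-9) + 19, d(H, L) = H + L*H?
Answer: 3044088 - 829*I*√2 ≈ 3.0441e+6 - 1172.4*I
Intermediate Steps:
d(H, L) = H + H*L
M = 19 (M = 0 + 19 = 19)
r(E) = I*√2 (r(E) = √(-2) = I*√2)
k = -1004 (k = 19 - 31*(1 + 32) = 19 - 31*33 = 19 - 1023 = -1004)
(-3672 + r(-59))*(175 + k) = (-3672 + I*√2)*(175 - 1004) = (-3672 + I*√2)*(-829) = 3044088 - 829*I*√2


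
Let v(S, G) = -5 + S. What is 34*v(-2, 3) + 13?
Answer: -225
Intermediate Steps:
34*v(-2, 3) + 13 = 34*(-5 - 2) + 13 = 34*(-7) + 13 = -238 + 13 = -225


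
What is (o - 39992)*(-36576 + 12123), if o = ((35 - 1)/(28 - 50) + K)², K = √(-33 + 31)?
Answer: 10757063655/11 + 75582*I*√2 ≈ 9.7791e+8 + 1.0689e+5*I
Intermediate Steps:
K = I*√2 (K = √(-2) = I*√2 ≈ 1.4142*I)
o = (-17/11 + I*√2)² (o = ((35 - 1)/(28 - 50) + I*√2)² = (34/(-22) + I*√2)² = (34*(-1/22) + I*√2)² = (-17/11 + I*√2)² ≈ 0.38843 - 4.3712*I)
(o - 39992)*(-36576 + 12123) = ((47/121 - 34*I*√2/11) - 39992)*(-36576 + 12123) = (-4838985/121 - 34*I*√2/11)*(-24453) = 10757063655/11 + 75582*I*√2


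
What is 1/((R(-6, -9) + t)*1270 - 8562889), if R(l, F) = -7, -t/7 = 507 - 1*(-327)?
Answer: -1/15986039 ≈ -6.2555e-8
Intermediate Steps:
t = -5838 (t = -7*(507 - 1*(-327)) = -7*(507 + 327) = -7*834 = -5838)
1/((R(-6, -9) + t)*1270 - 8562889) = 1/((-7 - 5838)*1270 - 8562889) = 1/(-5845*1270 - 8562889) = 1/(-7423150 - 8562889) = 1/(-15986039) = -1/15986039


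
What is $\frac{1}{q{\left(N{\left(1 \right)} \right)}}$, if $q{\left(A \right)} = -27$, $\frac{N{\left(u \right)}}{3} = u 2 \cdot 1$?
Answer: $- \frac{1}{27} \approx -0.037037$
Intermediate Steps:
$N{\left(u \right)} = 6 u$ ($N{\left(u \right)} = 3 u 2 \cdot 1 = 3 \cdot 2 u 1 = 3 \cdot 2 u = 6 u$)
$\frac{1}{q{\left(N{\left(1 \right)} \right)}} = \frac{1}{-27} = - \frac{1}{27}$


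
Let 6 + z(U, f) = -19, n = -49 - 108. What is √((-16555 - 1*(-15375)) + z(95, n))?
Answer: I*√1205 ≈ 34.713*I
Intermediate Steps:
n = -157
z(U, f) = -25 (z(U, f) = -6 - 19 = -25)
√((-16555 - 1*(-15375)) + z(95, n)) = √((-16555 - 1*(-15375)) - 25) = √((-16555 + 15375) - 25) = √(-1180 - 25) = √(-1205) = I*√1205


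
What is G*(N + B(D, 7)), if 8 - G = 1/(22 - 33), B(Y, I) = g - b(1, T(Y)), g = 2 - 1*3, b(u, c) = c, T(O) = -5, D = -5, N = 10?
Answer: 1246/11 ≈ 113.27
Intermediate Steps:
g = -1 (g = 2 - 3 = -1)
B(Y, I) = 4 (B(Y, I) = -1 - 1*(-5) = -1 + 5 = 4)
G = 89/11 (G = 8 - 1/(22 - 33) = 8 - 1/(-11) = 8 - 1*(-1/11) = 8 + 1/11 = 89/11 ≈ 8.0909)
G*(N + B(D, 7)) = 89*(10 + 4)/11 = (89/11)*14 = 1246/11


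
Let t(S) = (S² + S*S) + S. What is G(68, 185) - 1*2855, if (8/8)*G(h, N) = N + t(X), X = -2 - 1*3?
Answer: -2625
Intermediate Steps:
X = -5 (X = -2 - 3 = -5)
t(S) = S + 2*S² (t(S) = (S² + S²) + S = 2*S² + S = S + 2*S²)
G(h, N) = 45 + N (G(h, N) = N - 5*(1 + 2*(-5)) = N - 5*(1 - 10) = N - 5*(-9) = N + 45 = 45 + N)
G(68, 185) - 1*2855 = (45 + 185) - 1*2855 = 230 - 2855 = -2625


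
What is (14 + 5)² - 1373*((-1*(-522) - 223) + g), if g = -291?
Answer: -10623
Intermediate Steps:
(14 + 5)² - 1373*((-1*(-522) - 223) + g) = (14 + 5)² - 1373*((-1*(-522) - 223) - 291) = 19² - 1373*((522 - 223) - 291) = 361 - 1373*(299 - 291) = 361 - 1373*8 = 361 - 10984 = -10623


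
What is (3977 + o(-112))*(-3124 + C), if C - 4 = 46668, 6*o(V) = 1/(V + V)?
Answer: 19397320723/112 ≈ 1.7319e+8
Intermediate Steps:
o(V) = 1/(12*V) (o(V) = 1/(6*(V + V)) = 1/(6*((2*V))) = (1/(2*V))/6 = 1/(12*V))
C = 46672 (C = 4 + 46668 = 46672)
(3977 + o(-112))*(-3124 + C) = (3977 + (1/12)/(-112))*(-3124 + 46672) = (3977 + (1/12)*(-1/112))*43548 = (3977 - 1/1344)*43548 = (5345087/1344)*43548 = 19397320723/112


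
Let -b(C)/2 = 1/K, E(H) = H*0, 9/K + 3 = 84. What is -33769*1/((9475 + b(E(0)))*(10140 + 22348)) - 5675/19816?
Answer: -54507830697/190257760658 ≈ -0.28649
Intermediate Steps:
K = ⅑ (K = 9/(-3 + 84) = 9/81 = 9*(1/81) = ⅑ ≈ 0.11111)
E(H) = 0
b(C) = -18 (b(C) = -2/⅑ = -2*9 = -18)
-33769*1/((9475 + b(E(0)))*(10140 + 22348)) - 5675/19816 = -33769*1/((9475 - 18)*(10140 + 22348)) - 5675/19816 = -33769/(9457*32488) - 5675*1/19816 = -33769/307239016 - 5675/19816 = -54507830697/190257760658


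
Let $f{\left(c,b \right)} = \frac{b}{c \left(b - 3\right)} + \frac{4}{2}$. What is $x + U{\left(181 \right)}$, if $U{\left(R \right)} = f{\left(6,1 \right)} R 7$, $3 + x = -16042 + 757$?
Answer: $- \frac{154315}{12} \approx -12860.0$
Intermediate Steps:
$f{\left(c,b \right)} = 2 + \frac{b}{c \left(-3 + b\right)}$ ($f{\left(c,b \right)} = \frac{b}{c \left(-3 + b\right)} + 4 \cdot \frac{1}{2} = b \frac{1}{c \left(-3 + b\right)} + 2 = \frac{b}{c \left(-3 + b\right)} + 2 = 2 + \frac{b}{c \left(-3 + b\right)}$)
$x = -15288$ ($x = -3 + \left(-16042 + 757\right) = -3 - 15285 = -15288$)
$U{\left(R \right)} = \frac{161 R}{12}$ ($U{\left(R \right)} = \frac{1 - 36 + 2 \cdot 1 \cdot 6}{6 \left(-3 + 1\right)} R 7 = \frac{1 - 36 + 12}{6 \left(-2\right)} R 7 = \frac{1}{6} \left(- \frac{1}{2}\right) \left(-23\right) R 7 = \frac{23 R}{12} \cdot 7 = \frac{161 R}{12}$)
$x + U{\left(181 \right)} = -15288 + \frac{161}{12} \cdot 181 = -15288 + \frac{29141}{12} = - \frac{154315}{12}$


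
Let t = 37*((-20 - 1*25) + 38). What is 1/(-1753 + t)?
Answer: -1/2012 ≈ -0.00049702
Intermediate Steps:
t = -259 (t = 37*((-20 - 25) + 38) = 37*(-45 + 38) = 37*(-7) = -259)
1/(-1753 + t) = 1/(-1753 - 259) = 1/(-2012) = -1/2012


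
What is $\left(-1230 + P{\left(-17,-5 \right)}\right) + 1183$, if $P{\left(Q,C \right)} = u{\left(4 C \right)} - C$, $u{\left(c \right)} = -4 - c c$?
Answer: $-446$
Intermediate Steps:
$u{\left(c \right)} = -4 - c^{2}$
$P{\left(Q,C \right)} = -4 - C - 16 C^{2}$ ($P{\left(Q,C \right)} = \left(-4 - \left(4 C\right)^{2}\right) - C = \left(-4 - 16 C^{2}\right) - C = -4 - C - 16 C^{2}$)
$\left(-1230 + P{\left(-17,-5 \right)}\right) + 1183 = \left(-1230 - \left(-1 + 400\right)\right) + 1183 = \left(-1230 - 399\right) + 1183 = -1629 + 1183 = -446$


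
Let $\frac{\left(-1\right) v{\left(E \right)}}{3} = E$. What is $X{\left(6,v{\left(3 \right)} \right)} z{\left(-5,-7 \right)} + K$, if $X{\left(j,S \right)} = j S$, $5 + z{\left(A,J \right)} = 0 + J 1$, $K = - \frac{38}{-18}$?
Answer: $\frac{5851}{9} \approx 650.11$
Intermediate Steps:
$v{\left(E \right)} = - 3 E$
$K = \frac{19}{9}$ ($K = \left(-38\right) \left(- \frac{1}{18}\right) = \frac{19}{9} \approx 2.1111$)
$z{\left(A,J \right)} = -5 + J$ ($z{\left(A,J \right)} = -5 + \left(0 + J 1\right) = -5 + \left(0 + J\right) = -5 + J$)
$X{\left(j,S \right)} = S j$
$X{\left(6,v{\left(3 \right)} \right)} z{\left(-5,-7 \right)} + K = \left(-3\right) 3 \cdot 6 \left(-5 - 7\right) + \frac{19}{9} = \left(-9\right) 6 \left(-12\right) + \frac{19}{9} = \left(-54\right) \left(-12\right) + \frac{19}{9} = 648 + \frac{19}{9} = \frac{5851}{9}$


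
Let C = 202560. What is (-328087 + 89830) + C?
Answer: -35697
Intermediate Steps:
(-328087 + 89830) + C = (-328087 + 89830) + 202560 = -238257 + 202560 = -35697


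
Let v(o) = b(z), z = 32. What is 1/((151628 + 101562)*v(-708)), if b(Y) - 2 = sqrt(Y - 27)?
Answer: -1/126595 + sqrt(5)/253190 ≈ 9.3237e-7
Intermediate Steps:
b(Y) = 2 + sqrt(-27 + Y) (b(Y) = 2 + sqrt(Y - 27) = 2 + sqrt(-27 + Y))
v(o) = 2 + sqrt(5) (v(o) = 2 + sqrt(-27 + 32) = 2 + sqrt(5))
1/((151628 + 101562)*v(-708)) = 1/((151628 + 101562)*(2 + sqrt(5))) = 1/(253190*(2 + sqrt(5)))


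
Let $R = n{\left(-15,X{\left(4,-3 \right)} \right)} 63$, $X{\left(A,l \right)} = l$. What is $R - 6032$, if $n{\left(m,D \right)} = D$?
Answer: $-6221$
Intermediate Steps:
$R = -189$ ($R = \left(-3\right) 63 = -189$)
$R - 6032 = -189 - 6032 = -6221$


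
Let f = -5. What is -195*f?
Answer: 975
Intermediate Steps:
-195*f = -195*(-5) = 975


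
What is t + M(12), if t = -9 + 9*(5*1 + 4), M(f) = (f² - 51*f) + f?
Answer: -384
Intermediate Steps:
M(f) = f² - 50*f
t = 72 (t = -9 + 9*(5 + 4) = -9 + 9*9 = -9 + 81 = 72)
t + M(12) = 72 + 12*(-50 + 12) = 72 + 12*(-38) = 72 - 456 = -384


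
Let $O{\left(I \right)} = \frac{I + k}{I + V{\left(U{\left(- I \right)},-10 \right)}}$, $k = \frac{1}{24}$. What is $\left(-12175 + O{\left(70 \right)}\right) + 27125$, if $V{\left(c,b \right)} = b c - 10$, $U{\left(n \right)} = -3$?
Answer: $\frac{32293681}{2160} \approx 14951.0$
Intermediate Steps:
$k = \frac{1}{24} \approx 0.041667$
$V{\left(c,b \right)} = -10 + b c$
$O{\left(I \right)} = \frac{\frac{1}{24} + I}{20 + I}$ ($O{\left(I \right)} = \frac{I + \frac{1}{24}}{I - -20} = \frac{\frac{1}{24} + I}{I + \left(-10 + 30\right)} = \frac{\frac{1}{24} + I}{I + 20} = \frac{\frac{1}{24} + I}{20 + I}$)
$\left(-12175 + O{\left(70 \right)}\right) + 27125 = \left(-12175 + \frac{\frac{1}{24} + 70}{20 + 70}\right) + 27125 = \left(-12175 + \frac{1}{90} \cdot \frac{1681}{24}\right) + 27125 = \left(-12175 + \frac{1681}{2160}\right) + 27125 = - \frac{26296319}{2160} + 27125 = \frac{32293681}{2160}$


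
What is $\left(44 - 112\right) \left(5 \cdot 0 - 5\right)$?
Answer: $340$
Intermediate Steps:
$\left(44 - 112\right) \left(5 \cdot 0 - 5\right) = - 68 \left(0 - 5\right) = \left(-68\right) \left(-5\right) = 340$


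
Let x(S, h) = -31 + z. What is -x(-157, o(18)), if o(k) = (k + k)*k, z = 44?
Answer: -13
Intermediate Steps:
o(k) = 2*k² (o(k) = (2*k)*k = 2*k²)
x(S, h) = 13 (x(S, h) = -31 + 44 = 13)
-x(-157, o(18)) = -1*13 = -13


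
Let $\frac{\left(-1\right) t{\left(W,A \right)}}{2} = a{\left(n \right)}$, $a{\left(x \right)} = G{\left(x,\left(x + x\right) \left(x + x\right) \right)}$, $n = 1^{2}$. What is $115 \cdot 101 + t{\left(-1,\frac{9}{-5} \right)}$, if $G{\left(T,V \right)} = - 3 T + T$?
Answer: $11619$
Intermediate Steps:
$G{\left(T,V \right)} = - 2 T$
$n = 1$
$a{\left(x \right)} = - 2 x$
$t{\left(W,A \right)} = 4$ ($t{\left(W,A \right)} = - 2 \left(\left(-2\right) 1\right) = \left(-2\right) \left(-2\right) = 4$)
$115 \cdot 101 + t{\left(-1,\frac{9}{-5} \right)} = 115 \cdot 101 + 4 = 11615 + 4 = 11619$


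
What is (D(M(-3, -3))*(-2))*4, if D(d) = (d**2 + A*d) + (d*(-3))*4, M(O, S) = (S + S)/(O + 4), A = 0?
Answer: -864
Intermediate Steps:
M(O, S) = 2*S/(4 + O) (M(O, S) = (2*S)/(4 + O) = 2*S/(4 + O))
D(d) = d**2 - 12*d (D(d) = (d**2 + 0*d) + (d*(-3))*4 = (d**2 + 0) - 3*d*4 = d**2 - 12*d)
(D(M(-3, -3))*(-2))*4 = (((2*(-3)/(4 - 3))*(-12 + 2*(-3)/(4 - 3)))*(-2))*4 = (((2*(-3)/1)*(-12 + 2*(-3)/1))*(-2))*4 = (((2*(-3)*1)*(-12 + 2*(-3)*1))*(-2))*4 = (-6*(-12 - 6)*(-2))*4 = (-6*(-18)*(-2))*4 = (108*(-2))*4 = -216*4 = -864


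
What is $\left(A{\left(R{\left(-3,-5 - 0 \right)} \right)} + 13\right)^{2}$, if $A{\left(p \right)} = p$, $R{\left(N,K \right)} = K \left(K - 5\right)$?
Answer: $3969$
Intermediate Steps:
$R{\left(N,K \right)} = K \left(-5 + K\right)$
$\left(A{\left(R{\left(-3,-5 - 0 \right)} \right)} + 13\right)^{2} = \left(\left(-5 - 0\right) \left(-5 - 5\right) + 13\right)^{2} = \left(\left(-5 + 0\right) \left(-5 + \left(-5 + 0\right)\right) + 13\right)^{2} = \left(- 5 \left(-5 - 5\right) + 13\right)^{2} = \left(\left(-5\right) \left(-10\right) + 13\right)^{2} = \left(50 + 13\right)^{2} = 63^{2} = 3969$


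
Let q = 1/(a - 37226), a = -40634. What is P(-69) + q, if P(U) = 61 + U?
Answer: -622881/77860 ≈ -8.0000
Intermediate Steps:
q = -1/77860 (q = 1/(-40634 - 37226) = 1/(-77860) = -1/77860 ≈ -1.2844e-5)
P(-69) + q = (61 - 69) - 1/77860 = -8 - 1/77860 = -622881/77860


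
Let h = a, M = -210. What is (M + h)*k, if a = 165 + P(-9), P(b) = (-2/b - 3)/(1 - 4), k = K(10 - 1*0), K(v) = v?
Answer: -11900/27 ≈ -440.74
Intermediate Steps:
k = 10 (k = 10 - 1*0 = 10 + 0 = 10)
P(b) = 1 + 2/(3*b) (P(b) = (-3 - 2/b)/(-3) = (-3 - 2/b)*(-⅓) = 1 + 2/(3*b))
a = 4480/27 (a = 165 + (⅔ - 9)/(-9) = 165 - ⅑*(-25/3) = 165 + 25/27 = 4480/27 ≈ 165.93)
h = 4480/27 ≈ 165.93
(M + h)*k = (-210 + 4480/27)*10 = -1190/27*10 = -11900/27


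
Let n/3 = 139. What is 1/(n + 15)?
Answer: 1/432 ≈ 0.0023148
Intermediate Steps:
n = 417 (n = 3*139 = 417)
1/(n + 15) = 1/(417 + 15) = 1/432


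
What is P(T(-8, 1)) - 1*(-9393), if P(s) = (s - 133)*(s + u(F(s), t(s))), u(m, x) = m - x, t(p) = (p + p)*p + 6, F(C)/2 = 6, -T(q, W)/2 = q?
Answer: 66723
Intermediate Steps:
T(q, W) = -2*q
F(C) = 12 (F(C) = 2*6 = 12)
t(p) = 6 + 2*p² (t(p) = (2*p)*p + 6 = 2*p² + 6 = 6 + 2*p²)
P(s) = (-133 + s)*(6 + s - 2*s²) (P(s) = (s - 133)*(s + (12 - (6 + 2*s²))) = (-133 + s)*(s + (12 + (-6 - 2*s²))) = (-133 + s)*(s + (6 - 2*s²)) = (-133 + s)*(6 + s - 2*s²))
P(T(-8, 1)) - 1*(-9393) = (-798 - (-254)*(-8) - 2*(-2*(-8))³ + 267*(-2*(-8))²) - 1*(-9393) = (-798 - 127*16 - 2*16³ + 267*16²) + 9393 = (-798 - 2032 - 2*4096 + 267*256) + 9393 = (-798 - 2032 - 8192 + 68352) + 9393 = 57330 + 9393 = 66723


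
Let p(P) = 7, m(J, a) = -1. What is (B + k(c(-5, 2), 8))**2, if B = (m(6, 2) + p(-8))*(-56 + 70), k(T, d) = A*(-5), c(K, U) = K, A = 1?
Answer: 6241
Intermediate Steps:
k(T, d) = -5 (k(T, d) = 1*(-5) = -5)
B = 84 (B = (-1 + 7)*(-56 + 70) = 6*14 = 84)
(B + k(c(-5, 2), 8))**2 = (84 - 5)**2 = 79**2 = 6241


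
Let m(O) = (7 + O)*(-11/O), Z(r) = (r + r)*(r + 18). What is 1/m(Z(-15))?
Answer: -90/913 ≈ -0.098576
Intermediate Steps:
Z(r) = 2*r*(18 + r) (Z(r) = (2*r)*(18 + r) = 2*r*(18 + r))
m(O) = -11*(7 + O)/O
1/m(Z(-15)) = 1/(-11 - 77*(-1/(30*(18 - 15)))) = 1/(-11 - 77/(2*(-15)*3)) = 1/(-11 - 77/(-90)) = 1/(-11 - 77*(-1/90)) = 1/(-11 + 77/90) = 1/(-913/90) = -90/913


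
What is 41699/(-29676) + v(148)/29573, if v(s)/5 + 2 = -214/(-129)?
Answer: -53028250901/37737158964 ≈ -1.4052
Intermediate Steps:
v(s) = -220/129 (v(s) = -10 + 5*(-214/(-129)) = -10 + 5*(-214*(-1/129)) = -10 + 5*(214/129) = -10 + 1070/129 = -220/129)
41699/(-29676) + v(148)/29573 = 41699/(-29676) - 220/129/29573 = 41699*(-1/29676) - 220/129*1/29573 = -41699/29676 - 220/3814917 = -53028250901/37737158964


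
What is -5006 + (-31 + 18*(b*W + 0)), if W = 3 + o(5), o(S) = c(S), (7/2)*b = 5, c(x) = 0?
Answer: -34719/7 ≈ -4959.9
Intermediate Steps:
b = 10/7 (b = (2/7)*5 = 10/7 ≈ 1.4286)
o(S) = 0
W = 3 (W = 3 + 0 = 3)
-5006 + (-31 + 18*(b*W + 0)) = -5006 + (-31 + 18*((10/7)*3 + 0)) = -5006 + (-31 + 18*(30/7 + 0)) = -5006 + (-31 + 18*(30/7)) = -5006 + (-31 + 540/7) = -5006 + 323/7 = -34719/7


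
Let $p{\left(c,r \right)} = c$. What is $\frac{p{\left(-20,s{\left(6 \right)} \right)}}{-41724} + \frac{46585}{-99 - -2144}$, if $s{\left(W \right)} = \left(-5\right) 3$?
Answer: $\frac{97187672}{4266279} \approx 22.78$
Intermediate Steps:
$s{\left(W \right)} = -15$
$\frac{p{\left(-20,s{\left(6 \right)} \right)}}{-41724} + \frac{46585}{-99 - -2144} = - \frac{20}{-41724} + \frac{46585}{-99 - -2144} = \left(-20\right) \left(- \frac{1}{41724}\right) + \frac{46585}{-99 + 2144} = \frac{5}{10431} + \frac{46585}{2045} = \frac{5}{10431} + 46585 \cdot \frac{1}{2045} = \frac{5}{10431} + \frac{9317}{409} = \frac{97187672}{4266279}$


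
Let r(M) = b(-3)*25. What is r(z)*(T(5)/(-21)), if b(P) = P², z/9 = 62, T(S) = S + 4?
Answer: -675/7 ≈ -96.429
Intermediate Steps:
T(S) = 4 + S
z = 558 (z = 9*62 = 558)
r(M) = 225 (r(M) = (-3)²*25 = 9*25 = 225)
r(z)*(T(5)/(-21)) = 225*((4 + 5)/(-21)) = 225*(9*(-1/21)) = 225*(-3/7) = -675/7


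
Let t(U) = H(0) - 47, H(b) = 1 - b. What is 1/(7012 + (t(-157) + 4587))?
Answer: 1/11553 ≈ 8.6558e-5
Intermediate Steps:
t(U) = -46 (t(U) = (1 - 1*0) - 47 = (1 + 0) - 47 = 1 - 47 = -46)
1/(7012 + (t(-157) + 4587)) = 1/(7012 + (-46 + 4587)) = 1/(7012 + 4541) = 1/11553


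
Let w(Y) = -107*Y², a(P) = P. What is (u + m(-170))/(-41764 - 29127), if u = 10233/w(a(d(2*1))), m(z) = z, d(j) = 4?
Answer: 301273/121365392 ≈ 0.0024824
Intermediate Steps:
u = -10233/1712 (u = 10233/((-107*4²)) = 10233/((-107*16)) = 10233/(-1712) = 10233*(-1/1712) = -10233/1712 ≈ -5.9772)
(u + m(-170))/(-41764 - 29127) = (-10233/1712 - 170)/(-41764 - 29127) = -301273/1712/(-70891) = -301273/1712*(-1/70891) = 301273/121365392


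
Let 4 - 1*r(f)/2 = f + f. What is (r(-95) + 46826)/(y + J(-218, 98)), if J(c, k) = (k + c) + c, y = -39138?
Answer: -23607/19738 ≈ -1.1960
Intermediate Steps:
r(f) = 8 - 4*f (r(f) = 8 - 2*(f + f) = 8 - 4*f)
J(c, k) = k + 2*c (J(c, k) = (c + k) + c = k + 2*c)
(r(-95) + 46826)/(y + J(-218, 98)) = ((8 - 4*(-95)) + 46826)/(-39138 + (98 + 2*(-218))) = ((8 + 380) + 46826)/(-39138 + (98 - 436)) = (388 + 46826)/(-39138 - 338) = 47214/(-39476) = 47214*(-1/39476) = -23607/19738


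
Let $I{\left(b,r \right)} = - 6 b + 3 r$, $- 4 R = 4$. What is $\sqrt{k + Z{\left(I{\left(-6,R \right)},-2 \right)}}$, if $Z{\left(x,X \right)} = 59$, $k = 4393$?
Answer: $2 \sqrt{1113} \approx 66.723$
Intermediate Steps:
$R = -1$ ($R = \left(- \frac{1}{4}\right) 4 = -1$)
$\sqrt{k + Z{\left(I{\left(-6,R \right)},-2 \right)}} = \sqrt{4393 + 59} = \sqrt{4452} = 2 \sqrt{1113}$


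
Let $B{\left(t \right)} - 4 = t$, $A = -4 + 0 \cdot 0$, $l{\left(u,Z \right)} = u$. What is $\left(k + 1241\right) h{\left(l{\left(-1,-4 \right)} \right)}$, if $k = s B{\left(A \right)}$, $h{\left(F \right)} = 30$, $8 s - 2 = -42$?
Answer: $37230$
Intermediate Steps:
$s = -5$ ($s = \frac{1}{4} + \frac{1}{8} \left(-42\right) = \frac{1}{4} - \frac{21}{4} = -5$)
$A = -4$ ($A = -4 + 0 = -4$)
$B{\left(t \right)} = 4 + t$
$k = 0$ ($k = - 5 \left(4 - 4\right) = \left(-5\right) 0 = 0$)
$\left(k + 1241\right) h{\left(l{\left(-1,-4 \right)} \right)} = \left(0 + 1241\right) 30 = 1241 \cdot 30 = 37230$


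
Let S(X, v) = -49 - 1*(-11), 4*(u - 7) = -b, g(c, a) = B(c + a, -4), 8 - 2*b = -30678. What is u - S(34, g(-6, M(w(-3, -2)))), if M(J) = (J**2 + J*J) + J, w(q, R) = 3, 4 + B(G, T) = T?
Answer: -15163/4 ≈ -3790.8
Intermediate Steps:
B(G, T) = -4 + T
M(J) = J + 2*J**2 (M(J) = (J**2 + J**2) + J = 2*J**2 + J = J + 2*J**2)
b = 15343 (b = 4 - 1/2*(-30678) = 4 + 15339 = 15343)
g(c, a) = -8 (g(c, a) = -4 - 4 = -8)
u = -15315/4 (u = 7 + (-1*15343)/4 = 7 + (1/4)*(-15343) = 7 - 15343/4 = -15315/4 ≈ -3828.8)
S(X, v) = -38 (S(X, v) = -49 + 11 = -38)
u - S(34, g(-6, M(w(-3, -2)))) = -15315/4 - 1*(-38) = -15315/4 + 38 = -15163/4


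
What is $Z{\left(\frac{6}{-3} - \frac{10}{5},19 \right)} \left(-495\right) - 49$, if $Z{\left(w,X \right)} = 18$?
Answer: $-8959$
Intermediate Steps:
$Z{\left(\frac{6}{-3} - \frac{10}{5},19 \right)} \left(-495\right) - 49 = 18 \left(-495\right) - 49 = -8910 - 49 = -8959$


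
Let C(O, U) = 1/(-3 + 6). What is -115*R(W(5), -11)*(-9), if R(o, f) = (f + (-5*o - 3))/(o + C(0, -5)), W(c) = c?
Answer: -121095/16 ≈ -7568.4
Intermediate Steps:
C(O, U) = ⅓ (C(O, U) = 1/3 = ⅓)
R(o, f) = (-3 + f - 5*o)/(⅓ + o) (R(o, f) = (f + (-5*o - 3))/(o + ⅓) = (f + (-3 - 5*o))/(⅓ + o) = (-3 + f - 5*o)/(⅓ + o))
-115*R(W(5), -11)*(-9) = -345*(-3 - 11 - 5*5)/(1 + 3*5)*(-9) = -345*(-3 - 11 - 25)/(1 + 15)*(-9) = -345*(-39)/16*(-9) = -115*(-117/16)*(-9) = (13455/16)*(-9) = -121095/16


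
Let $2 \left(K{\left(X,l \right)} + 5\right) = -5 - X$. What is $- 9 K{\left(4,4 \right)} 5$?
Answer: $\frac{855}{2} \approx 427.5$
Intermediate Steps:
$K{\left(X,l \right)} = - \frac{15}{2} - \frac{X}{2}$ ($K{\left(X,l \right)} = -5 + \frac{-5 - X}{2} = -5 - \left(\frac{5}{2} + \frac{X}{2}\right) = - \frac{15}{2} - \frac{X}{2}$)
$- 9 K{\left(4,4 \right)} 5 = - 9 \left(- \frac{15}{2} - 2\right) 5 = \left(-9\right) \left(- \frac{19}{2}\right) 5 = \frac{171}{2} \cdot 5 = \frac{855}{2}$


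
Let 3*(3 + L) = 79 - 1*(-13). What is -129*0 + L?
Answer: 83/3 ≈ 27.667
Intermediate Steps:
L = 83/3 (L = -3 + (79 - 1*(-13))/3 = -3 + (79 + 13)/3 = -3 + (1/3)*92 = -3 + 92/3 = 83/3 ≈ 27.667)
-129*0 + L = -129*0 + 83/3 = 0 + 83/3 = 83/3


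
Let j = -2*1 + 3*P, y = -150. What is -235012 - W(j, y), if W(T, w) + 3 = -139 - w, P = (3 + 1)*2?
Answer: -235020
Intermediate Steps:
P = 8 (P = 4*2 = 8)
j = 22 (j = -2*1 + 3*8 = -2 + 24 = 22)
W(T, w) = -142 - w (W(T, w) = -3 + (-139 - w) = -142 - w)
-235012 - W(j, y) = -235012 - (-142 - 1*(-150)) = -235012 - (-142 + 150) = -235012 - 1*8 = -235012 - 8 = -235020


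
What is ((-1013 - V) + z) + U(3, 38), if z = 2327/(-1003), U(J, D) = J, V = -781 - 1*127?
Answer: -104633/1003 ≈ -104.32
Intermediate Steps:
V = -908 (V = -781 - 127 = -908)
z = -2327/1003 (z = 2327*(-1/1003) = -2327/1003 ≈ -2.3200)
((-1013 - V) + z) + U(3, 38) = ((-1013 - 1*(-908)) - 2327/1003) + 3 = ((-1013 + 908) - 2327/1003) + 3 = (-105 - 2327/1003) + 3 = -107642/1003 + 3 = -104633/1003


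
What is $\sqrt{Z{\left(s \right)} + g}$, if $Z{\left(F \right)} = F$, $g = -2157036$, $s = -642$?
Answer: $9 i \sqrt{26638} \approx 1468.9 i$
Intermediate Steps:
$\sqrt{Z{\left(s \right)} + g} = \sqrt{-642 - 2157036} = \sqrt{-2157678} = 9 i \sqrt{26638}$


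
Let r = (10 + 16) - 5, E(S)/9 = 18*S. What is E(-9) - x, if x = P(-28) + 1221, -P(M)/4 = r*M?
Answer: -5031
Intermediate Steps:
E(S) = 162*S (E(S) = 9*(18*S) = 162*S)
r = 21 (r = 26 - 5 = 21)
P(M) = -84*M
x = 3573 (x = -84*(-28) + 1221 = 2352 + 1221 = 3573)
E(-9) - x = 162*(-9) - 1*3573 = -1458 - 3573 = -5031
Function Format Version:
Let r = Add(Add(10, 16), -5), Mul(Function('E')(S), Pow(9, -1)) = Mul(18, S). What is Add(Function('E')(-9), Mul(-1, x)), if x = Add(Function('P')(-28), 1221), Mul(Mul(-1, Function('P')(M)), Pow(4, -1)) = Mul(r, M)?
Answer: -5031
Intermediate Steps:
Function('E')(S) = Mul(162, S) (Function('E')(S) = Mul(9, Mul(18, S)) = Mul(162, S))
r = 21 (r = Add(26, -5) = 21)
Function('P')(M) = Mul(-84, M) (Function('P')(M) = Mul(-4, Mul(21, M)) = Mul(-84, M))
x = 3573 (x = Add(Mul(-84, -28), 1221) = Add(2352, 1221) = 3573)
Add(Function('E')(-9), Mul(-1, x)) = Add(Mul(162, -9), Mul(-1, 3573)) = Add(-1458, -3573) = -5031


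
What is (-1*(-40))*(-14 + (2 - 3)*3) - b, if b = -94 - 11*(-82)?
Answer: -1488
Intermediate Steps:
b = 808 (b = -94 + 902 = 808)
(-1*(-40))*(-14 + (2 - 3)*3) - b = (-1*(-40))*(-14 + (2 - 3)*3) - 1*808 = 40*(-14 - 1*3) - 808 = 40*(-14 - 3) - 808 = 40*(-17) - 808 = -680 - 808 = -1488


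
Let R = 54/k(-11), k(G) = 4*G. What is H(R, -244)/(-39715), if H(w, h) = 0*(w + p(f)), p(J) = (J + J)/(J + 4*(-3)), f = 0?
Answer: 0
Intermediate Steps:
R = -27/22 (R = 54/((4*(-11))) = 54/(-44) = 54*(-1/44) = -27/22 ≈ -1.2273)
p(J) = 2*J/(-12 + J) (p(J) = (2*J)/(J - 12) = (2*J)/(-12 + J) = 2*J/(-12 + J))
H(w, h) = 0 (H(w, h) = 0*(w + 2*0/(-12 + 0)) = 0*(w + 2*0/(-12)) = 0*(w + 2*0*(-1/12)) = 0*(w + 0) = 0*w = 0)
H(R, -244)/(-39715) = 0/(-39715) = 0*(-1/39715) = 0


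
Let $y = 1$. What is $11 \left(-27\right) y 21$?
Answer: $-6237$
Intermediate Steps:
$11 \left(-27\right) y 21 = 11 \left(-27\right) 1 \cdot 21 = \left(-297\right) 21 = -6237$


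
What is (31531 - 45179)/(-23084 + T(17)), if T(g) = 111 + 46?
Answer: 13648/22927 ≈ 0.59528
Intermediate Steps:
T(g) = 157
(31531 - 45179)/(-23084 + T(17)) = (31531 - 45179)/(-23084 + 157) = -13648/(-22927) = -13648*(-1/22927) = 13648/22927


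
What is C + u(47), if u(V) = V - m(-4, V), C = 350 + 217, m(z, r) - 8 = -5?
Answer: 611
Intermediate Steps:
m(z, r) = 3 (m(z, r) = 8 - 5 = 3)
C = 567
u(V) = -3 + V (u(V) = V - 1*3 = V - 3 = -3 + V)
C + u(47) = 567 + (-3 + 47) = 567 + 44 = 611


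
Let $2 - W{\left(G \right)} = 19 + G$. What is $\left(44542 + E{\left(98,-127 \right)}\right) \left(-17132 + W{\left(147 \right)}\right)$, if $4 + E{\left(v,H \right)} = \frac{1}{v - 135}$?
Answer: $- \frac{28502164880}{37} \approx -7.7033 \cdot 10^{8}$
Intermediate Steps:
$E{\left(v,H \right)} = -4 + \frac{1}{-135 + v}$ ($E{\left(v,H \right)} = -4 + \frac{1}{v - 135} = -4 + \frac{1}{-135 + v}$)
$W{\left(G \right)} = -17 - G$ ($W{\left(G \right)} = 2 - \left(19 + G\right) = -17 - G$)
$\left(44542 + E{\left(98,-127 \right)}\right) \left(-17132 + W{\left(147 \right)}\right) = \left(44542 + \frac{541 - 392}{-135 + 98}\right) \left(-17132 - 164\right) = \left(44542 + \frac{541 - 392}{-37}\right) \left(-17132 - 164\right) = \left(44542 - \frac{149}{37}\right) \left(-17132 - 164\right) = \left(44542 - \frac{149}{37}\right) \left(-17296\right) = \frac{1647905}{37} \left(-17296\right) = - \frac{28502164880}{37}$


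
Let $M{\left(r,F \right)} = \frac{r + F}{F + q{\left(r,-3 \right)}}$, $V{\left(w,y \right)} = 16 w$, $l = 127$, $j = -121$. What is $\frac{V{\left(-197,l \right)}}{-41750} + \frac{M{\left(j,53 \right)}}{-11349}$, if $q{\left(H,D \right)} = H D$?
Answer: $\frac{1860501371}{24638679000} \approx 0.075511$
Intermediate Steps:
$q{\left(H,D \right)} = D H$
$M{\left(r,F \right)} = \frac{F + r}{F - 3 r}$ ($M{\left(r,F \right)} = \frac{r + F}{F - 3 r} = \frac{F + r}{F - 3 r}$)
$\frac{V{\left(-197,l \right)}}{-41750} + \frac{M{\left(j,53 \right)}}{-11349} = \frac{16 \left(-197\right)}{-41750} + \frac{\frac{1}{53 - -363} \left(53 - 121\right)}{-11349} = \left(-3152\right) \left(- \frac{1}{41750}\right) + \frac{1}{53 + 363} \left(-68\right) \left(- \frac{1}{11349}\right) = \frac{1576}{20875} + \frac{1}{416} \left(-68\right) \left(- \frac{1}{11349}\right) = \frac{1576}{20875} - - \frac{17}{1180296} = \frac{1576}{20875} + \frac{17}{1180296} = \frac{1860501371}{24638679000}$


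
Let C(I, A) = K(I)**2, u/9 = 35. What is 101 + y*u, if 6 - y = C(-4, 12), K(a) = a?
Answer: -3049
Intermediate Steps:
u = 315 (u = 9*35 = 315)
C(I, A) = I**2
y = -10 (y = 6 - 1*(-4)**2 = 6 - 1*16 = 6 - 16 = -10)
101 + y*u = 101 - 10*315 = 101 - 3150 = -3049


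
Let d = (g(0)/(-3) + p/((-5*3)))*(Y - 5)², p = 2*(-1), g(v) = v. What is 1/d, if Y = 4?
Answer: 15/2 ≈ 7.5000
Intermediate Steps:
p = -2
d = 2/15 (d = (0/(-3) - 2/((-5*3)))*(4 - 5)² = (0*(-⅓) - 2/(-15))*(-1)² = (0 - 2*(-1/15))*1 = (0 + 2/15)*1 = (2/15)*1 = 2/15 ≈ 0.13333)
1/d = 1/(2/15) = 15/2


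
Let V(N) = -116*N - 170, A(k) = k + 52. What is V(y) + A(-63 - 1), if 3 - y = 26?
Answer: 2486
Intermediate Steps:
A(k) = 52 + k
y = -23 (y = 3 - 1*26 = 3 - 26 = -23)
V(N) = -170 - 116*N
V(y) + A(-63 - 1) = (-170 - 116*(-23)) + (52 + (-63 - 1)) = (-170 + 2668) + (52 - 64) = 2498 - 12 = 2486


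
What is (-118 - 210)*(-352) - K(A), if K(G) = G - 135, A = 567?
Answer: 115024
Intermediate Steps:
K(G) = -135 + G
(-118 - 210)*(-352) - K(A) = (-118 - 210)*(-352) - (-135 + 567) = -328*(-352) - 1*432 = 115456 - 432 = 115024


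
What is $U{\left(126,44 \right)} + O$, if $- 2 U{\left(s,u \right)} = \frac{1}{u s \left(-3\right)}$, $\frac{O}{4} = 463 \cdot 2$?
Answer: $\frac{123209857}{33264} \approx 3704.0$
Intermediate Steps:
$O = 3704$ ($O = 4 \cdot 463 \cdot 2 = 4 \cdot 926 = 3704$)
$U{\left(s,u \right)} = \frac{1}{6 s u}$ ($U{\left(s,u \right)} = - \frac{1}{2 u s \left(-3\right)} = - \frac{1}{2 s u \left(-3\right)} = - \frac{1}{2 \left(- 3 s u\right)} = - \frac{\left(- \frac{1}{3}\right) \frac{1}{s} \frac{1}{u}}{2} = \frac{1}{6 s u}$)
$U{\left(126,44 \right)} + O = \frac{1}{6 \cdot 126 \cdot 44} + 3704 = \frac{1}{6} \cdot \frac{1}{126} \cdot \frac{1}{44} + 3704 = \frac{1}{33264} + 3704 = \frac{123209857}{33264}$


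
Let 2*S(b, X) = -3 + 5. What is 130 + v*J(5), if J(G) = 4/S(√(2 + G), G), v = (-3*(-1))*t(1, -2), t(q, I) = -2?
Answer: 106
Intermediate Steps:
S(b, X) = 1 (S(b, X) = (-3 + 5)/2 = (½)*2 = 1)
v = -6 (v = -3*(-1)*(-2) = 3*(-2) = -6)
J(G) = 4 (J(G) = 4/1 = 4*1 = 4)
130 + v*J(5) = 130 - 6*4 = 130 - 24 = 106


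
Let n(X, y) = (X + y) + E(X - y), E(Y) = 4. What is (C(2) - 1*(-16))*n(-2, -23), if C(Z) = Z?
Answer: -378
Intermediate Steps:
n(X, y) = 4 + X + y (n(X, y) = (X + y) + 4 = 4 + X + y)
(C(2) - 1*(-16))*n(-2, -23) = (2 - 1*(-16))*(4 - 2 - 23) = (2 + 16)*(-21) = 18*(-21) = -378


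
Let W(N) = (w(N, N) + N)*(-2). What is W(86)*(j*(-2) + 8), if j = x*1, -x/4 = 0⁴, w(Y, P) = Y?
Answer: -2752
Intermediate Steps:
x = 0 (x = -4*0⁴ = -4*0 = 0)
W(N) = -4*N (W(N) = (N + N)*(-2) = (2*N)*(-2) = -4*N)
j = 0 (j = 0*1 = 0)
W(86)*(j*(-2) + 8) = (-4*86)*(0*(-2) + 8) = -344*(0 + 8) = -344*8 = -2752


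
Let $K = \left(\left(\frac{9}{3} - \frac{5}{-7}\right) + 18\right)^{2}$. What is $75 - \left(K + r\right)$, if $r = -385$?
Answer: $- \frac{564}{49} \approx -11.51$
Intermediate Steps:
$K = \frac{23104}{49}$ ($K = \left(\left(9 \cdot \frac{1}{3} - - \frac{5}{7}\right) + 18\right)^{2} = \left(\left(3 + \frac{5}{7}\right) + 18\right)^{2} = \left(\frac{26}{7} + 18\right)^{2} = \left(\frac{152}{7}\right)^{2} = \frac{23104}{49} \approx 471.51$)
$75 - \left(K + r\right) = 75 - \left(\frac{23104}{49} - 385\right) = 75 - \frac{4239}{49} = - \frac{564}{49}$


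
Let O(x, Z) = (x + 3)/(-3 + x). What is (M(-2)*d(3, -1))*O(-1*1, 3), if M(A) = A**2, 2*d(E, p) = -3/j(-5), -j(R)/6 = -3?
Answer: 1/6 ≈ 0.16667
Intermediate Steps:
O(x, Z) = (3 + x)/(-3 + x)
j(R) = 18 (j(R) = -6*(-3) = 18)
d(E, p) = -1/12 (d(E, p) = (-3/18)/2 = (-3*1/18)/2 = (1/2)*(-1/6) = -1/12)
(M(-2)*d(3, -1))*O(-1*1, 3) = ((-2)**2*(-1/12))*((3 - 1*1)/(-3 - 1*1)) = (4*(-1/12))*((3 - 1)/(-3 - 1)) = -2/(3*(-4)) = -(-1)*2/12 = -1/3*(-1/2) = 1/6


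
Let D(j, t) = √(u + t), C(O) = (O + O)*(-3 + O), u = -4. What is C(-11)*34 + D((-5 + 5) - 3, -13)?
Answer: 10472 + I*√17 ≈ 10472.0 + 4.1231*I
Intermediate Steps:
C(O) = 2*O*(-3 + O) (C(O) = (2*O)*(-3 + O) = 2*O*(-3 + O))
D(j, t) = √(-4 + t)
C(-11)*34 + D((-5 + 5) - 3, -13) = (2*(-11)*(-3 - 11))*34 + √(-4 - 13) = (2*(-11)*(-14))*34 + √(-17) = 308*34 + I*√17 = 10472 + I*√17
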